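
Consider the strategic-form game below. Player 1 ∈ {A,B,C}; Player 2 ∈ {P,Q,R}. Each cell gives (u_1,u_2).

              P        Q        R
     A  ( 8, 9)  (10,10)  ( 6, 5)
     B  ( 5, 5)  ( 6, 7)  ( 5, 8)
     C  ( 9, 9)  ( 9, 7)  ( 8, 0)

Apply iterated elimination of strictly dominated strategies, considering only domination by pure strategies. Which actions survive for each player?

Remaining: P1:{A,C} P2:{P,Q}

P1 drop B (A beats it: P:8>5 Q:10>6 R:6>5)
P2 drop R (P beats it: A:9>5 C:9>0)
P1→{A,C} P2→{P,Q}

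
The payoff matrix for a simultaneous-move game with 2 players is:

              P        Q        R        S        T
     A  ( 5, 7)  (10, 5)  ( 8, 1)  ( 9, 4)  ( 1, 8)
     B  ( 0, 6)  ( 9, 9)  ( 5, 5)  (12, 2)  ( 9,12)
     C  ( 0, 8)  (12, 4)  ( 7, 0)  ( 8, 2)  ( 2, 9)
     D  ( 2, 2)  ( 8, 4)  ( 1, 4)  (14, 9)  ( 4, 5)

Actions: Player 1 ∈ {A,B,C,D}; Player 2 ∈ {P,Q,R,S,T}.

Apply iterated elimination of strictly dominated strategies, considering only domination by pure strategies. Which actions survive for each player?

Remaining: P1:{B,D} P2:{S,T}

P2 drop P (T beats it: A:8>7 B:12>6 C:9>8 D:5>2)
P2 drop Q (T beats it: A:8>5 B:12>9 C:9>4 D:5>4)
P2 drop R (T beats it: A:8>1 B:12>5 C:9>0 D:5>4)
P1 drop A (B beats it: S:12>9 T:9>1)
P1 drop C (B beats it: S:12>8 T:9>2)
P1→{B,D} P2→{S,T}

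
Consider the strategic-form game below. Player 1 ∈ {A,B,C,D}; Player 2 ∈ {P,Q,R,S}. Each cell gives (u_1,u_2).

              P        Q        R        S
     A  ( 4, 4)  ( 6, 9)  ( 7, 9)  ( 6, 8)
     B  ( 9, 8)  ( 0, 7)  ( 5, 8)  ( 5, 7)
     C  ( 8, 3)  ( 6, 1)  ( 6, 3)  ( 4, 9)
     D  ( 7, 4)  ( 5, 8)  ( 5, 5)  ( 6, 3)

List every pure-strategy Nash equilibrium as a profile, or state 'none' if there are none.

(A,P): not NE [P1→B gives 9>4; P2→R gives 9>4]
(A,Q): NE
(A,R): NE
(A,S): not NE [P2→R gives 9>8]
(B,P): NE
(B,Q): not NE [P1→C gives 6>0; P2→R gives 8>7]
(B,R): not NE [P1→A gives 7>5]
(B,S): not NE [P1→D gives 6>5; P2→R gives 8>7]
(C,P): not NE [P1→B gives 9>8; P2→S gives 9>3]
(C,Q): not NE [P2→S gives 9>1]
(C,R): not NE [P1→A gives 7>6; P2→S gives 9>3]
(C,S): not NE [P1→D gives 6>4]
(D,P): not NE [P1→B gives 9>7; P2→Q gives 8>4]
(D,Q): not NE [P1→C gives 6>5]
(D,R): not NE [P1→A gives 7>5; P2→Q gives 8>5]
(D,S): not NE [P2→Q gives 8>3]

PSNE = {(A,Q), (A,R), (B,P)}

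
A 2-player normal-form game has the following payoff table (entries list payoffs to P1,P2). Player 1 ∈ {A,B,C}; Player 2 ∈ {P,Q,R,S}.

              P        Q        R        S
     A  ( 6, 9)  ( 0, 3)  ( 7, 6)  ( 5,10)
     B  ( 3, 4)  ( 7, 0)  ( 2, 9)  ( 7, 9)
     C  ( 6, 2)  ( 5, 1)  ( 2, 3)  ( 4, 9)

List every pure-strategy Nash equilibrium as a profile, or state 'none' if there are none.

(A,P): not NE [P2→S gives 10>9]
(A,Q): not NE [P1→B gives 7>0; P2→S gives 10>3]
(A,R): not NE [P2→S gives 10>6]
(A,S): not NE [P1→B gives 7>5]
(B,P): not NE [P1→C gives 6>3; P2→S gives 9>4]
(B,Q): not NE [P2→S gives 9>0]
(B,R): not NE [P1→A gives 7>2]
(B,S): NE
(C,P): not NE [P2→S gives 9>2]
(C,Q): not NE [P1→B gives 7>5; P2→S gives 9>1]
(C,R): not NE [P1→A gives 7>2; P2→S gives 9>3]
(C,S): not NE [P1→B gives 7>4]

Nash profiles: (B,S)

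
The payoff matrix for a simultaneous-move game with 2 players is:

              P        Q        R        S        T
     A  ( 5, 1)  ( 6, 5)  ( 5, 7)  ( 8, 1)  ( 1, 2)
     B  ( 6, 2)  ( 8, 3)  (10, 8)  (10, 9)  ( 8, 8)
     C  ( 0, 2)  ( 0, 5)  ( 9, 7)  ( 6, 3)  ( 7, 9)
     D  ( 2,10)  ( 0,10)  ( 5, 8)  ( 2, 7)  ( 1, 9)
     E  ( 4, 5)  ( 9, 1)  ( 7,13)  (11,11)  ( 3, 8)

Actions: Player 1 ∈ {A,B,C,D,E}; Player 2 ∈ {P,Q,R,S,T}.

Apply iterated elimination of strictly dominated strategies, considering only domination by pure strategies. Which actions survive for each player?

P1 drop A (B beats it: P:6>5 Q:8>6 R:10>5 S:10>8 T:8>1)
P1 drop C (B beats it: P:6>0 Q:8>0 R:10>9 S:10>6 T:8>7)
P1 drop D (B beats it: P:6>2 Q:8>0 R:10>5 S:10>2 T:8>1)
P2 drop P (R beats it: B:8>2 E:13>5)
P2 drop Q (R beats it: B:8>3 E:13>1)
P2 drop T (S beats it: B:9>8 E:11>8)
P1→{B,E} P2→{R,S}

Survivors P1:{B,E} P2:{R,S}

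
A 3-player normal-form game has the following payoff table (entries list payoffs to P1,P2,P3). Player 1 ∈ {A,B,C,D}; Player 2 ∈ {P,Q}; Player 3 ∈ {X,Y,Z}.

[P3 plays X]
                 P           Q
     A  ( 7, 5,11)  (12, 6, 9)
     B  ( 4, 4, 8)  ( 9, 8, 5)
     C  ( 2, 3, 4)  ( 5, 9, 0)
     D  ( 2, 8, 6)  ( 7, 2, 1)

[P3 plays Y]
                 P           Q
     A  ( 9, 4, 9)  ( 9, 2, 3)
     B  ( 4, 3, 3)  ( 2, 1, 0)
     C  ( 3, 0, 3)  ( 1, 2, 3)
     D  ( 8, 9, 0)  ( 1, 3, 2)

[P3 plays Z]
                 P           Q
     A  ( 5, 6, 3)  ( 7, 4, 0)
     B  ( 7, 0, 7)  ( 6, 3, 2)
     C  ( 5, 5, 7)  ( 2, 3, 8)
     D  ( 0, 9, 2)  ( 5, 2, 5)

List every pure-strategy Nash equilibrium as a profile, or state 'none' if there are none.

(A,P,X): not NE [P2→Q gives 6>5]
(A,P,Y): not NE [P3→X gives 11>9]
(A,P,Z): not NE [P1→B gives 7>5; P3→X gives 11>3]
(A,Q,X): NE
(A,Q,Y): not NE [P2→P gives 4>2; P3→X gives 9>3]
(A,Q,Z): not NE [P2→P gives 6>4; P3→X gives 9>0]
(B,P,X): not NE [P1→A gives 7>4; P2→Q gives 8>4]
(B,P,Y): not NE [P1→A gives 9>4; P3→X gives 8>3]
(B,P,Z): not NE [P2→Q gives 3>0; P3→X gives 8>7]
(B,Q,X): not NE [P1→A gives 12>9]
(B,Q,Y): not NE [P1→A gives 9>2; P2→P gives 3>1; P3→X gives 5>0]
(B,Q,Z): not NE [P1→A gives 7>6; P3→X gives 5>2]
(C,P,X): not NE [P1→A gives 7>2; P2→Q gives 9>3; P3→Z gives 7>4]
(C,P,Y): not NE [P1→A gives 9>3; P2→Q gives 2>0; P3→Z gives 7>3]
(C,P,Z): not NE [P1→B gives 7>5]
(C,Q,X): not NE [P1→A gives 12>5; P3→Z gives 8>0]
(C,Q,Y): not NE [P1→A gives 9>1; P3→Z gives 8>3]
(C,Q,Z): not NE [P1→A gives 7>2; P2→P gives 5>3]
(D,P,X): not NE [P1→A gives 7>2]
(D,P,Y): not NE [P1→A gives 9>8; P3→X gives 6>0]
(D,P,Z): not NE [P1→B gives 7>0; P3→X gives 6>2]
(D,Q,X): not NE [P1→A gives 12>7; P2→P gives 8>2; P3→Z gives 5>1]
(D,Q,Y): not NE [P1→A gives 9>1; P2→P gives 9>3; P3→Z gives 5>2]
(D,Q,Z): not NE [P1→A gives 7>5; P2→P gives 9>2]

Nash profiles: (A,Q,X)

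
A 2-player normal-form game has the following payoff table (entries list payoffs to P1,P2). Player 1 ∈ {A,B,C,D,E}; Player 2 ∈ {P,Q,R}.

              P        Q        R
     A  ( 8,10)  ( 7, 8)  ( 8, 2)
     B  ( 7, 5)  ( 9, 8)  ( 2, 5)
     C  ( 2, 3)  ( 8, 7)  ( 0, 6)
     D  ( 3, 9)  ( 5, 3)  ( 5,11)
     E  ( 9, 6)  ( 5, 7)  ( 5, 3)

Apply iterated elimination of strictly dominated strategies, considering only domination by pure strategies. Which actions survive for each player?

Survivors P1:{A,B,E} P2:{P,Q}

P1 drop C (B beats it: P:7>2 Q:9>8 R:2>0)
P1 drop D (A beats it: P:8>3 Q:7>5 R:8>5)
P2 drop R (Q beats it: A:8>2 B:8>5 E:7>3)
P1→{A,B,E} P2→{P,Q}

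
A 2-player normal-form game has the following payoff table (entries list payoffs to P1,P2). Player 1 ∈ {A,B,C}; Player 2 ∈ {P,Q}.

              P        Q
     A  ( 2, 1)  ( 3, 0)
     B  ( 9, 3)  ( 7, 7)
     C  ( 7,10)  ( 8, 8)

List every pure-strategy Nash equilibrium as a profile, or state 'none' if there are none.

(A,P): not NE [P1→B gives 9>2]
(A,Q): not NE [P1→C gives 8>3; P2→P gives 1>0]
(B,P): not NE [P2→Q gives 7>3]
(B,Q): not NE [P1→C gives 8>7]
(C,P): not NE [P1→B gives 9>7]
(C,Q): not NE [P2→P gives 10>8]

Equilibria: none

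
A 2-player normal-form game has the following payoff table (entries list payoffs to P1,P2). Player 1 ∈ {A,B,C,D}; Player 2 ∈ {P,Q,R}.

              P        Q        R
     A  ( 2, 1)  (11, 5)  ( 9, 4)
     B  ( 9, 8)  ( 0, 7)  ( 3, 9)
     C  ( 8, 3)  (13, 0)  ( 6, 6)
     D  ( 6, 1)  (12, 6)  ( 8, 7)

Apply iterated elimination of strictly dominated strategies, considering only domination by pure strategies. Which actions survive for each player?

P2 drop P (R beats it: A:4>1 B:9>8 C:6>3 D:7>1)
P1 drop B (A beats it: Q:11>0 R:9>3)
P1→{A,C,D} P2→{Q,R}

Survivors P1:{A,C,D} P2:{Q,R}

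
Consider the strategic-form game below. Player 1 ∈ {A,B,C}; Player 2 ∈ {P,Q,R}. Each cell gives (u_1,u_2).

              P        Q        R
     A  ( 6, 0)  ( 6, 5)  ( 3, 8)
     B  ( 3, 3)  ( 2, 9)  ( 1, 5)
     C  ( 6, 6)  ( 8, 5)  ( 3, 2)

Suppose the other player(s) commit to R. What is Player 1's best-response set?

BR_1 = {A,C}

u_1(A vs R) = 3
u_1(B vs R) = 1
u_1(C vs R) = 3
max payoff 3 at {A,C}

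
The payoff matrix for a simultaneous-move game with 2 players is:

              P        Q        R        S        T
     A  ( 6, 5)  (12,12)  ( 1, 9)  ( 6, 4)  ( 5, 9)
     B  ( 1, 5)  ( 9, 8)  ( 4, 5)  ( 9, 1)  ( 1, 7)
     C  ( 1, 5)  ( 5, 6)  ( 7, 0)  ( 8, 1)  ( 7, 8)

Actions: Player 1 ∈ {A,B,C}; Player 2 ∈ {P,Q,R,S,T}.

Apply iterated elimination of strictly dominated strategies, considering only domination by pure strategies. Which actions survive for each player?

P2 drop P (Q beats it: A:12>5 B:8>5 C:6>5)
P2 drop R (Q beats it: A:12>9 B:8>5 C:6>0)
P2 drop S (Q beats it: A:12>4 B:8>1 C:6>1)
P1 drop B (A beats it: Q:12>9 T:5>1)
P1→{A,C} P2→{Q,T}

Survivors P1:{A,C} P2:{Q,T}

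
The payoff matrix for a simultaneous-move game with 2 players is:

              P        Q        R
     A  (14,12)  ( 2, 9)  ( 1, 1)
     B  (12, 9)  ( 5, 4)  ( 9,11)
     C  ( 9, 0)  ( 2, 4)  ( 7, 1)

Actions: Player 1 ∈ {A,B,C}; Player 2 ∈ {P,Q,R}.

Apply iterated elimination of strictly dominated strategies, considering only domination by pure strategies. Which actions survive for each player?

P1 drop C (B beats it: P:12>9 Q:5>2 R:9>7)
P2 drop Q (P beats it: A:12>9 B:9>4)
P1→{A,B} P2→{P,R}

IESDS → P1:{A,B} P2:{P,R}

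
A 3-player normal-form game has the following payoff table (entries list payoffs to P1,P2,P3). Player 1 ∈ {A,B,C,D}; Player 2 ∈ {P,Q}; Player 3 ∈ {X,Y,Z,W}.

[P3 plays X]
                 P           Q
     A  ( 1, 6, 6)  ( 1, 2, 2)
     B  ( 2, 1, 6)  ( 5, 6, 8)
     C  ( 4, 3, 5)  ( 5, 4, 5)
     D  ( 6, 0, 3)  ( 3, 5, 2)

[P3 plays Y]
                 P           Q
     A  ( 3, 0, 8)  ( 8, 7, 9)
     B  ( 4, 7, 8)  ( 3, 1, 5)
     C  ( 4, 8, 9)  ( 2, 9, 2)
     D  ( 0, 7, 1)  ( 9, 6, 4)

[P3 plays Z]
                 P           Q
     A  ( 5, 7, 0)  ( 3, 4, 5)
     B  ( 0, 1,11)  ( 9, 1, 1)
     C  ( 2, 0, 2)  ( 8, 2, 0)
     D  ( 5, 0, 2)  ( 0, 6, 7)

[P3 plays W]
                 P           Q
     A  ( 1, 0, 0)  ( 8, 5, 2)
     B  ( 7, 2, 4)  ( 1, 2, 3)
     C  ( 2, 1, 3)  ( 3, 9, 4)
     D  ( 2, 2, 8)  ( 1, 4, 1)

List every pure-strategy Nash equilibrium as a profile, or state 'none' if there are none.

(A,P,X): not NE [P1→D gives 6>1; P3→Y gives 8>6]
(A,P,Y): not NE [P1→C gives 4>3; P2→Q gives 7>0]
(A,P,Z): not NE [P3→Y gives 8>0]
(A,P,W): not NE [P1→B gives 7>1; P2→Q gives 5>0; P3→Y gives 8>0]
(A,Q,X): not NE [P1→C gives 5>1; P2→P gives 6>2; P3→Y gives 9>2]
(A,Q,Y): not NE [P1→D gives 9>8]
(A,Q,Z): not NE [P1→B gives 9>3; P2→P gives 7>4; P3→Y gives 9>5]
(A,Q,W): not NE [P3→Y gives 9>2]
(B,P,X): not NE [P1→D gives 6>2; P2→Q gives 6>1; P3→Z gives 11>6]
(B,P,Y): not NE [P3→Z gives 11>8]
(B,P,Z): not NE [P1→D gives 5>0]
(B,P,W): not NE [P3→Z gives 11>4]
(B,Q,X): NE
(B,Q,Y): not NE [P1→D gives 9>3; P2→P gives 7>1; P3→X gives 8>5]
(B,Q,Z): not NE [P3→X gives 8>1]
(B,Q,W): not NE [P1→A gives 8>1; P3→X gives 8>3]
(C,P,X): not NE [P1→D gives 6>4; P2→Q gives 4>3; P3→Y gives 9>5]
(C,P,Y): not NE [P2→Q gives 9>8]
(C,P,Z): not NE [P1→D gives 5>2; P2→Q gives 2>0; P3→Y gives 9>2]
(C,P,W): not NE [P1→B gives 7>2; P2→Q gives 9>1; P3→Y gives 9>3]
(C,Q,X): NE
(C,Q,Y): not NE [P1→D gives 9>2; P3→X gives 5>2]
(C,Q,Z): not NE [P1→B gives 9>8; P3→X gives 5>0]
(C,Q,W): not NE [P1→A gives 8>3; P3→X gives 5>4]
(D,P,X): not NE [P2→Q gives 5>0; P3→W gives 8>3]
(D,P,Y): not NE [P1→C gives 4>0; P3→W gives 8>1]
(D,P,Z): not NE [P2→Q gives 6>0; P3→W gives 8>2]
(D,P,W): not NE [P1→B gives 7>2; P2→Q gives 4>2]
(D,Q,X): not NE [P1→C gives 5>3; P3→Z gives 7>2]
(D,Q,Y): not NE [P2→P gives 7>6; P3→Z gives 7>4]
(D,Q,Z): not NE [P1→B gives 9>0]
(D,Q,W): not NE [P1→A gives 8>1; P3→Z gives 7>1]

Nash profiles: (B,Q,X), (C,Q,X)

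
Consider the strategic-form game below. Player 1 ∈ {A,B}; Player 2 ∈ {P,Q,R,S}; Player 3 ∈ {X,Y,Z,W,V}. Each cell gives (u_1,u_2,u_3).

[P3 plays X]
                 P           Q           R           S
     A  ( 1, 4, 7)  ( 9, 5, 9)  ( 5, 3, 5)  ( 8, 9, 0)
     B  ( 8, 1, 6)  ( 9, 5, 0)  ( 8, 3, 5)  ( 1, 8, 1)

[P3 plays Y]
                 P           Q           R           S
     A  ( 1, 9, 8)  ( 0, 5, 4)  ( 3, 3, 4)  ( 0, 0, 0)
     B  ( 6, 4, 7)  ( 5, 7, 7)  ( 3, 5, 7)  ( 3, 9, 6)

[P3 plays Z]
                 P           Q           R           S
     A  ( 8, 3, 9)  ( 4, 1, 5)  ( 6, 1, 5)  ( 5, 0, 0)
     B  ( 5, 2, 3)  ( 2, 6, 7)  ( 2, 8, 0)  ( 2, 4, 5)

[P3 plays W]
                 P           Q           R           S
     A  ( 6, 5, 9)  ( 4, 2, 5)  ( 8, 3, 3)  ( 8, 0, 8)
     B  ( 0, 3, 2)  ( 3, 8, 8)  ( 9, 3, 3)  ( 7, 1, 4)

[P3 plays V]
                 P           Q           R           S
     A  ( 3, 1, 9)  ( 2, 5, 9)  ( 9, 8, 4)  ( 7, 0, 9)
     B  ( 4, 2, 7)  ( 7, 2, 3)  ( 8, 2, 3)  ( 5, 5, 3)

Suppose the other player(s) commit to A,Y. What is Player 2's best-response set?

u_2(P vs A,Y) = 9
u_2(Q vs A,Y) = 5
u_2(R vs A,Y) = 3
u_2(S vs A,Y) = 0
max payoff 9 at {P}

P2 best: {P}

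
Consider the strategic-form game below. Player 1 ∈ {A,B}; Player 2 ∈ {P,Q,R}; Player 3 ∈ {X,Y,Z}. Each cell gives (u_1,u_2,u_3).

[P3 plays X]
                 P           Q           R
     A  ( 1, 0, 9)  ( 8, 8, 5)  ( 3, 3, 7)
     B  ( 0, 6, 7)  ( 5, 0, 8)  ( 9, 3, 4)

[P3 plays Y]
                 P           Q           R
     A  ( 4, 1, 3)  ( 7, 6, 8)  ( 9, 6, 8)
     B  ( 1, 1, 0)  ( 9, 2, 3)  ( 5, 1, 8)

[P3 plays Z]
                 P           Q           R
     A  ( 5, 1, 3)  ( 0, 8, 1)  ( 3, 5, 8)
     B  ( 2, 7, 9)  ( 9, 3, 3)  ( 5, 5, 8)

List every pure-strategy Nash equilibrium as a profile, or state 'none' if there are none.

PSNE = {(A,R,Y)}

(A,P,X): not NE [P2→Q gives 8>0]
(A,P,Y): not NE [P2→R gives 6>1; P3→X gives 9>3]
(A,P,Z): not NE [P2→Q gives 8>1; P3→X gives 9>3]
(A,Q,X): not NE [P3→Y gives 8>5]
(A,Q,Y): not NE [P1→B gives 9>7]
(A,Q,Z): not NE [P1→B gives 9>0; P3→Y gives 8>1]
(A,R,X): not NE [P1→B gives 9>3; P2→Q gives 8>3; P3→Z gives 8>7]
(A,R,Y): NE
(A,R,Z): not NE [P1→B gives 5>3; P2→Q gives 8>5]
(B,P,X): not NE [P1→A gives 1>0; P3→Z gives 9>7]
(B,P,Y): not NE [P1→A gives 4>1; P2→Q gives 2>1; P3→Z gives 9>0]
(B,P,Z): not NE [P1→A gives 5>2]
(B,Q,X): not NE [P1→A gives 8>5; P2→P gives 6>0]
(B,Q,Y): not NE [P3→X gives 8>3]
(B,Q,Z): not NE [P2→P gives 7>3; P3→X gives 8>3]
(B,R,X): not NE [P2→P gives 6>3; P3→Z gives 8>4]
(B,R,Y): not NE [P1→A gives 9>5; P2→Q gives 2>1]
(B,R,Z): not NE [P2→P gives 7>5]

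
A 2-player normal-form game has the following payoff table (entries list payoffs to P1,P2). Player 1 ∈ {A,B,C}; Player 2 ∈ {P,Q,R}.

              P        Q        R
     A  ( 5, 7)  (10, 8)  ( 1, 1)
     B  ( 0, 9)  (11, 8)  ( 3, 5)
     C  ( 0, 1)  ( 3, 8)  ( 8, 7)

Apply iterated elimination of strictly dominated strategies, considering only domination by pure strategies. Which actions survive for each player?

P2 drop R (Q beats it: A:8>1 B:8>5 C:8>7)
P1 drop C (A beats it: P:5>0 Q:10>3)
P1→{A,B} P2→{P,Q}

Remaining: P1:{A,B} P2:{P,Q}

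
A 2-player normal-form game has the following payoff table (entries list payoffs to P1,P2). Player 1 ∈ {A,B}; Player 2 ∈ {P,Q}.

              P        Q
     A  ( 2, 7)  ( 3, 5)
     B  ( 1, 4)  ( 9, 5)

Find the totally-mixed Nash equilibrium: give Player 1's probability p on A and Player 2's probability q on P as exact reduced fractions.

P1 indiff ⇒ q·2+(1-q)·3 = q·1+(1-q)·9 ⇒ q(1) = (1-q)(6) ⇒ q = 6/7
P2 indiff ⇒ p·7+(1-p)·4 = p·5+(1-p)·5 ⇒ p(2) = (1-p)(1) ⇒ p = 1/3

(p,q) = (1/3, 6/7)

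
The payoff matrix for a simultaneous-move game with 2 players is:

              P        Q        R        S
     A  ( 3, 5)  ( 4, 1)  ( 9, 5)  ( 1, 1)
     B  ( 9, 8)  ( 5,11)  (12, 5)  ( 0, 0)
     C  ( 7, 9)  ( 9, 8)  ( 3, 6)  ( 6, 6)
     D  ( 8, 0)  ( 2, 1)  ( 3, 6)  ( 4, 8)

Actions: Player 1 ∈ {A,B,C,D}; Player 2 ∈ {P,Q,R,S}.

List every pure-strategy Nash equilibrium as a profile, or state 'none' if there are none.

(A,P): not NE [P1→B gives 9>3]
(A,Q): not NE [P1→C gives 9>4; P2→R gives 5>1]
(A,R): not NE [P1→B gives 12>9]
(A,S): not NE [P1→C gives 6>1; P2→R gives 5>1]
(B,P): not NE [P2→Q gives 11>8]
(B,Q): not NE [P1→C gives 9>5]
(B,R): not NE [P2→Q gives 11>5]
(B,S): not NE [P1→C gives 6>0; P2→Q gives 11>0]
(C,P): not NE [P1→B gives 9>7]
(C,Q): not NE [P2→P gives 9>8]
(C,R): not NE [P1→B gives 12>3; P2→P gives 9>6]
(C,S): not NE [P2→P gives 9>6]
(D,P): not NE [P1→B gives 9>8; P2→S gives 8>0]
(D,Q): not NE [P1→C gives 9>2; P2→S gives 8>1]
(D,R): not NE [P1→B gives 12>3; P2→S gives 8>6]
(D,S): not NE [P1→C gives 6>4]

Equilibria: none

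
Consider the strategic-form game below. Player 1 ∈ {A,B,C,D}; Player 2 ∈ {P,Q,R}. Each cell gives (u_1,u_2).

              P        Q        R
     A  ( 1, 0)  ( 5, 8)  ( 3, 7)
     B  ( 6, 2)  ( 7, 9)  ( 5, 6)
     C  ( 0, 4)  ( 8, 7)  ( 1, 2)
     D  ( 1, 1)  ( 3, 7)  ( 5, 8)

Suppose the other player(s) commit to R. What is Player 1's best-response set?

u_1(A vs R) = 3
u_1(B vs R) = 5
u_1(C vs R) = 1
u_1(D vs R) = 5
max payoff 5 at {B,D}

P1 best: {B,D}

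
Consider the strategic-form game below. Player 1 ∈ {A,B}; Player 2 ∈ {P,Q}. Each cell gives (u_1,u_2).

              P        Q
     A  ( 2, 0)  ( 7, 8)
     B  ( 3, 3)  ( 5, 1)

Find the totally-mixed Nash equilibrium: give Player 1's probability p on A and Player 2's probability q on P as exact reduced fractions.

P1 mixes 1/5 on A; P2 mixes 2/3 on P

P1 indiff ⇒ q·2+(1-q)·7 = q·3+(1-q)·5 ⇒ q(-1) = (1-q)(-2) ⇒ q = 2/3
P2 indiff ⇒ p·0+(1-p)·3 = p·8+(1-p)·1 ⇒ p(-8) = (1-p)(-2) ⇒ p = 1/5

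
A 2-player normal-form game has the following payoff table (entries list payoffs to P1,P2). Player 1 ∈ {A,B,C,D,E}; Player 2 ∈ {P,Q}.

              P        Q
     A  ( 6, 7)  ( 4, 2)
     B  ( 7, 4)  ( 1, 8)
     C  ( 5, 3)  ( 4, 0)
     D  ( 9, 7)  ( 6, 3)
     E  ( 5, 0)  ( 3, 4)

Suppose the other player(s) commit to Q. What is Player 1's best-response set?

u_1(A vs Q) = 4
u_1(B vs Q) = 1
u_1(C vs Q) = 4
u_1(D vs Q) = 6
u_1(E vs Q) = 3
max payoff 6 at {D}

BR_1 = {D}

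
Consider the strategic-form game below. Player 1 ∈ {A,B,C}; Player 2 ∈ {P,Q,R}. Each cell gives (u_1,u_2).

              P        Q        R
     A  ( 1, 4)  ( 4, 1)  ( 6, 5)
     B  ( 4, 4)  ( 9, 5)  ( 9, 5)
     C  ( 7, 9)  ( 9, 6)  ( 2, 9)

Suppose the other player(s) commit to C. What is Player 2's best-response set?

u_2(P vs C) = 9
u_2(Q vs C) = 6
u_2(R vs C) = 9
max payoff 9 at {P,R}

BR_2 = {P,R}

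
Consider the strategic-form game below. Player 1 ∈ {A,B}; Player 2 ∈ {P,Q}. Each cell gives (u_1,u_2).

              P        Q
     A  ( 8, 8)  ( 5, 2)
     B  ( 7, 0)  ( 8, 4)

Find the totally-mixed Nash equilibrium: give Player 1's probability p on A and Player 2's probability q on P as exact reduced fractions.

p=2/5, q=3/4

P1 indiff ⇒ q·8+(1-q)·5 = q·7+(1-q)·8 ⇒ q(1) = (1-q)(3) ⇒ q = 3/4
P2 indiff ⇒ p·8+(1-p)·0 = p·2+(1-p)·4 ⇒ p(6) = (1-p)(4) ⇒ p = 2/5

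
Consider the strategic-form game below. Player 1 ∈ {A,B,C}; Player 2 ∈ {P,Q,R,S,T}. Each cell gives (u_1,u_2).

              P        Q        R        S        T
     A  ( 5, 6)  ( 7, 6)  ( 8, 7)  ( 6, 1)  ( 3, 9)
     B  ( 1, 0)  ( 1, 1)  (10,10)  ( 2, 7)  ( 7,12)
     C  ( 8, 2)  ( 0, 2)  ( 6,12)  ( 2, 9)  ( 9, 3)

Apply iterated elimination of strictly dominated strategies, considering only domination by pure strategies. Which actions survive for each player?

P2 drop P (R beats it: A:7>6 B:10>0 C:12>2)
P2 drop Q (R beats it: A:7>6 B:10>1 C:12>2)
P2 drop S (R beats it: A:7>1 B:10>7 C:12>9)
P1 drop A (B beats it: R:10>8 T:7>3)
P1→{B,C} P2→{R,T}

Remaining: P1:{B,C} P2:{R,T}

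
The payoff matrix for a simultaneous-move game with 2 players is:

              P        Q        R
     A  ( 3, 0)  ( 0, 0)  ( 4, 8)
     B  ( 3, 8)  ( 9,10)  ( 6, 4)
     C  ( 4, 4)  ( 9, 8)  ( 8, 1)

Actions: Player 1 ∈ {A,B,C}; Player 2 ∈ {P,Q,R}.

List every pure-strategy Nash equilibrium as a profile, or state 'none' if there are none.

(A,P): not NE [P1→C gives 4>3; P2→R gives 8>0]
(A,Q): not NE [P1→C gives 9>0; P2→R gives 8>0]
(A,R): not NE [P1→C gives 8>4]
(B,P): not NE [P1→C gives 4>3; P2→Q gives 10>8]
(B,Q): NE
(B,R): not NE [P1→C gives 8>6; P2→Q gives 10>4]
(C,P): not NE [P2→Q gives 8>4]
(C,Q): NE
(C,R): not NE [P2→Q gives 8>1]

PSNE = {(B,Q), (C,Q)}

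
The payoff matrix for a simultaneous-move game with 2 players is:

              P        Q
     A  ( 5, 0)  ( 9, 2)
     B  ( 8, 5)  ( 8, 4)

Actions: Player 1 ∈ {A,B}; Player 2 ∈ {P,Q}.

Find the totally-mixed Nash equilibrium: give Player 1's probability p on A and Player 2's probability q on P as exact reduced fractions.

P1 indiff ⇒ q·5+(1-q)·9 = q·8+(1-q)·8 ⇒ q(-3) = (1-q)(-1) ⇒ q = 1/4
P2 indiff ⇒ p·0+(1-p)·5 = p·2+(1-p)·4 ⇒ p(-2) = (1-p)(-1) ⇒ p = 1/3

(p,q) = (1/3, 1/4)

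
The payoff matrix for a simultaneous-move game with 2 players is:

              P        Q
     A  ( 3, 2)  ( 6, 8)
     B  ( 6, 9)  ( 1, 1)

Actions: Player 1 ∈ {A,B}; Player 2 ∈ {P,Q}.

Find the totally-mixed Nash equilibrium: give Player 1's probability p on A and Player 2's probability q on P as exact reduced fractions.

P1 indiff ⇒ q·3+(1-q)·6 = q·6+(1-q)·1 ⇒ q(-3) = (1-q)(-5) ⇒ q = 5/8
P2 indiff ⇒ p·2+(1-p)·9 = p·8+(1-p)·1 ⇒ p(-6) = (1-p)(-8) ⇒ p = 4/7

P1 mixes 4/7 on A; P2 mixes 5/8 on P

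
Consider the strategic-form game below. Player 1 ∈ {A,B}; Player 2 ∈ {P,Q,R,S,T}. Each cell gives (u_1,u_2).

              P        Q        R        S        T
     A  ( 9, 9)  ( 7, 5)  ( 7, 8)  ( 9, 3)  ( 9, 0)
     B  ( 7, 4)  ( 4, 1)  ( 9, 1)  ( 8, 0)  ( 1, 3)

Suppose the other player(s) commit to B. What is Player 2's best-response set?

u_2(P vs B) = 4
u_2(Q vs B) = 1
u_2(R vs B) = 1
u_2(S vs B) = 0
u_2(T vs B) = 3
max payoff 4 at {P}

BR_2 = {P}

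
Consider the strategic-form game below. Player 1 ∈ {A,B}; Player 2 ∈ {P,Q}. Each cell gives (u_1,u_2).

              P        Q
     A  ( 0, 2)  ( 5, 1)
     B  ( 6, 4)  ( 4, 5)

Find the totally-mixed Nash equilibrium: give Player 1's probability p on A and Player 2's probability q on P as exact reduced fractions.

P1 indiff ⇒ q·0+(1-q)·5 = q·6+(1-q)·4 ⇒ q(-6) = (1-q)(-1) ⇒ q = 1/7
P2 indiff ⇒ p·2+(1-p)·4 = p·1+(1-p)·5 ⇒ p(1) = (1-p)(1) ⇒ p = 1/2

P1 mixes 1/2 on A; P2 mixes 1/7 on P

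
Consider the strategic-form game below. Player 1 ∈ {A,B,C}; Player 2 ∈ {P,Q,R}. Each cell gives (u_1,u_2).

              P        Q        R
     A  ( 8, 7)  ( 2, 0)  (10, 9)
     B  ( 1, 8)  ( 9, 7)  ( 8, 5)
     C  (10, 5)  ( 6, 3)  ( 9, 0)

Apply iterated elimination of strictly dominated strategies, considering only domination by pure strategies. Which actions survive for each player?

P2 drop Q (P beats it: A:7>0 B:8>7 C:5>3)
P1 drop B (A beats it: P:8>1 R:10>8)
P1→{A,C} P2→{P,R}

Survivors P1:{A,C} P2:{P,R}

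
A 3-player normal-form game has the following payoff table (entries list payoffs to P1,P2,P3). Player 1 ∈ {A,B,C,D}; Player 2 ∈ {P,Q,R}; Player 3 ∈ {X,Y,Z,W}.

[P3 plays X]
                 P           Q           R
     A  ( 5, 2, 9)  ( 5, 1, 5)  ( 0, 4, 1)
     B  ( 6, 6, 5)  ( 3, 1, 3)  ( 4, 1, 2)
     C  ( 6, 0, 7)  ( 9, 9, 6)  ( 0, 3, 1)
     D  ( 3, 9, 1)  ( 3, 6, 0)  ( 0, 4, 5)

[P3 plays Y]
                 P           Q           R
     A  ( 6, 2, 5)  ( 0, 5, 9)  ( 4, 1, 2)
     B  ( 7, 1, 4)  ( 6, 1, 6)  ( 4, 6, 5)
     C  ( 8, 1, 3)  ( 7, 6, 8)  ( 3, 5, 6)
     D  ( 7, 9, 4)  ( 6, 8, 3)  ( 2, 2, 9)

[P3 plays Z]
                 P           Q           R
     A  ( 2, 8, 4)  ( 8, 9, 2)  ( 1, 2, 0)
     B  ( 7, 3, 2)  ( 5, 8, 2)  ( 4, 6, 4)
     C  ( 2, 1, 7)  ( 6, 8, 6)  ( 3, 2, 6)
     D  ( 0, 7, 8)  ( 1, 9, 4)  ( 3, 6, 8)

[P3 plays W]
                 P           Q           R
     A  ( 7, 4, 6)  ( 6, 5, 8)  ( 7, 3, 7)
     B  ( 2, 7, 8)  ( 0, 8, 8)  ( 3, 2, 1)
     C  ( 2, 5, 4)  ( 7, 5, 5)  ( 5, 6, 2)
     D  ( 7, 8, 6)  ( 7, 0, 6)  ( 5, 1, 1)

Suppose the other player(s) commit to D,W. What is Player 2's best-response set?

argmax u_2 = {P}

u_2(P vs D,W) = 8
u_2(Q vs D,W) = 0
u_2(R vs D,W) = 1
max payoff 8 at {P}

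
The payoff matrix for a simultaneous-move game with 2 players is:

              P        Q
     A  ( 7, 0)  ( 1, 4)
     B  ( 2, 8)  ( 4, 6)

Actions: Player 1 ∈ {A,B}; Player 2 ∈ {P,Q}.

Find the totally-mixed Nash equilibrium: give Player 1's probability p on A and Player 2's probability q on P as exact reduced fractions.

P1 mixes 1/3 on A; P2 mixes 3/8 on P

P1 indiff ⇒ q·7+(1-q)·1 = q·2+(1-q)·4 ⇒ q(5) = (1-q)(3) ⇒ q = 3/8
P2 indiff ⇒ p·0+(1-p)·8 = p·4+(1-p)·6 ⇒ p(-4) = (1-p)(-2) ⇒ p = 1/3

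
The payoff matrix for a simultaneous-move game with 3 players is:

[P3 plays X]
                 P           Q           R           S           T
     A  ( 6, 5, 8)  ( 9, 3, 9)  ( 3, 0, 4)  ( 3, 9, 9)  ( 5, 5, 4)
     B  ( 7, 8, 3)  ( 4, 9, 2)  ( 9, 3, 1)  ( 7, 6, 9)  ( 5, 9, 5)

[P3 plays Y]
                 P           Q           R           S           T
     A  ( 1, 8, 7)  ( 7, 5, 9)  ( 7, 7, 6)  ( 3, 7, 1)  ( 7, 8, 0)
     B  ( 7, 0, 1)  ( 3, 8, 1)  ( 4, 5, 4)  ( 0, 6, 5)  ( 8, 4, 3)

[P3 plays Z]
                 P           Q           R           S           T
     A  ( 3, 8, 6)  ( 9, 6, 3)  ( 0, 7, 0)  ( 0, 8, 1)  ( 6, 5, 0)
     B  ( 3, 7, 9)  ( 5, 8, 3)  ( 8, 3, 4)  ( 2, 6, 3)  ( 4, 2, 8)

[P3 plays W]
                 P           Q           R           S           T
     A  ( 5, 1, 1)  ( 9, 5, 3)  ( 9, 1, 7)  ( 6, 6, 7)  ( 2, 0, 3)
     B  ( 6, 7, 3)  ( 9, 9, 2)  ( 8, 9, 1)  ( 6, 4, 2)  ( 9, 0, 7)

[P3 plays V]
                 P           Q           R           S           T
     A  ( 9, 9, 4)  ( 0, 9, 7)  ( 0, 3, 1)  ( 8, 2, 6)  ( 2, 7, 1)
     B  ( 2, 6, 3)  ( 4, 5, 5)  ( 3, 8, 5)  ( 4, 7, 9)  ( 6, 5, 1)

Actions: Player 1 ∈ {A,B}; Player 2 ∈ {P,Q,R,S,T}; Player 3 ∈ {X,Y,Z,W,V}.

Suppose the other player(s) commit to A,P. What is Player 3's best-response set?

u_3(X vs A,P) = 8
u_3(Y vs A,P) = 7
u_3(Z vs A,P) = 6
u_3(W vs A,P) = 1
u_3(V vs A,P) = 4
max payoff 8 at {X}

BR_3 = {X}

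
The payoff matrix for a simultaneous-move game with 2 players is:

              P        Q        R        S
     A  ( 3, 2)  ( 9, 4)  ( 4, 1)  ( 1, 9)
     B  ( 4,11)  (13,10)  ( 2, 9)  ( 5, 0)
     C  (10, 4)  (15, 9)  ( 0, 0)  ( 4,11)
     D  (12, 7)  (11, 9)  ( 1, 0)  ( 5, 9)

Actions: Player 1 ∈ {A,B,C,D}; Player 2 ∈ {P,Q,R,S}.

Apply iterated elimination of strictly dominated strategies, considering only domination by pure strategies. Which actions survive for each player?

P2 drop R (P beats it: A:2>1 B:11>9 C:4>0 D:7>0)
P1 drop A (B beats it: P:4>3 Q:13>9 S:5>1)
P1→{B,C,D} P2→{P,Q,S}

IESDS → P1:{B,C,D} P2:{P,Q,S}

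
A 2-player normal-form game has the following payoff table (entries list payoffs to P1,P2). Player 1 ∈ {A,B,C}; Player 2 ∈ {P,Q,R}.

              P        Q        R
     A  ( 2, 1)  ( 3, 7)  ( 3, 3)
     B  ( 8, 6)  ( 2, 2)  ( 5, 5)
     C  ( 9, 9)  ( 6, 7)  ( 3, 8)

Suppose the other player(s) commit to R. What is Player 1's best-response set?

u_1(A vs R) = 3
u_1(B vs R) = 5
u_1(C vs R) = 3
max payoff 5 at {B}

argmax u_1 = {B}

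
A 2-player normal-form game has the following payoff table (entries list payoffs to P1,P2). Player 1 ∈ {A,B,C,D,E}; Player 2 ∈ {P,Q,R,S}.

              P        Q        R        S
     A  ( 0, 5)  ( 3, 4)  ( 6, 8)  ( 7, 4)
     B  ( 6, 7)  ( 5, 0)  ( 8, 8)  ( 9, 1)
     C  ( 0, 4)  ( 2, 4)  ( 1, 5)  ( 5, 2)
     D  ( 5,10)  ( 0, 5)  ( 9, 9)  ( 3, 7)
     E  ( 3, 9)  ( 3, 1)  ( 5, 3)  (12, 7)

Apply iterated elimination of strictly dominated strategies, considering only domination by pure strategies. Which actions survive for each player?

Survivors P1:{B,D} P2:{P,R}

P1 drop A (B beats it: P:6>0 Q:5>3 R:8>6 S:9>7)
P1 drop C (B beats it: P:6>0 Q:5>2 R:8>1 S:9>5)
P2 drop Q (P beats it: B:7>0 D:10>5 E:9>1)
P2 drop S (P beats it: B:7>1 D:10>7 E:9>7)
P1 drop E (B beats it: P:6>3 R:8>5)
P1→{B,D} P2→{P,R}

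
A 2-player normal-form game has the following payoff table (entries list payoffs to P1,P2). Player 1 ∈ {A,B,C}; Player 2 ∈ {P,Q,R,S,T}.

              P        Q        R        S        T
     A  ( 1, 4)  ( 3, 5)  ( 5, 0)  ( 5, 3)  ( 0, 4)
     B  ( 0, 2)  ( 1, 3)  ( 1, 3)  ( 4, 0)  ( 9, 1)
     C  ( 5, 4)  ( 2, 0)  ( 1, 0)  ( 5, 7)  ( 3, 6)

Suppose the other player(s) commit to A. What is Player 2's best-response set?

BR_2 = {Q}

u_2(P vs A) = 4
u_2(Q vs A) = 5
u_2(R vs A) = 0
u_2(S vs A) = 3
u_2(T vs A) = 4
max payoff 5 at {Q}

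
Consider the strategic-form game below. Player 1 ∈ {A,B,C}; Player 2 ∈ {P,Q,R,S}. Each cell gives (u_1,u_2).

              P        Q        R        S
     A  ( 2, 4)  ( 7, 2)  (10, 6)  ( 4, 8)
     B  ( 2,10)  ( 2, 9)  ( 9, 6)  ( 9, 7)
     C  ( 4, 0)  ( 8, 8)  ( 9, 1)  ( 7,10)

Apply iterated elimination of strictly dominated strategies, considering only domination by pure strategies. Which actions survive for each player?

Survivors P1:{B,C} P2:{P,Q,S}

P2 drop R (S beats it: A:8>6 B:7>6 C:10>1)
P1 drop A (C beats it: P:4>2 Q:8>7 S:7>4)
P1→{B,C} P2→{P,Q,S}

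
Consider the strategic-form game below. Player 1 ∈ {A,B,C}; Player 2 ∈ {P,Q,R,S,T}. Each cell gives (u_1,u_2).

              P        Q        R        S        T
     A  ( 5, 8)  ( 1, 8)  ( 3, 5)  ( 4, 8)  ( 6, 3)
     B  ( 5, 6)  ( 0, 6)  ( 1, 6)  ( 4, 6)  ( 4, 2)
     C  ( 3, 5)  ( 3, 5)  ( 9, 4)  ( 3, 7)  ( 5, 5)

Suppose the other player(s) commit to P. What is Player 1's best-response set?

P1 best: {A,B}

u_1(A vs P) = 5
u_1(B vs P) = 5
u_1(C vs P) = 3
max payoff 5 at {A,B}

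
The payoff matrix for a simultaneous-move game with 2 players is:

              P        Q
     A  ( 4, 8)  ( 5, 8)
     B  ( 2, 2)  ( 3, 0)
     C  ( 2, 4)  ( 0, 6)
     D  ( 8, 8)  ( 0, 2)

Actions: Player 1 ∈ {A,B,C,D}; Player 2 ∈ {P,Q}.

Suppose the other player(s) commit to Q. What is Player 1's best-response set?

P1 best: {A}

u_1(A vs Q) = 5
u_1(B vs Q) = 3
u_1(C vs Q) = 0
u_1(D vs Q) = 0
max payoff 5 at {A}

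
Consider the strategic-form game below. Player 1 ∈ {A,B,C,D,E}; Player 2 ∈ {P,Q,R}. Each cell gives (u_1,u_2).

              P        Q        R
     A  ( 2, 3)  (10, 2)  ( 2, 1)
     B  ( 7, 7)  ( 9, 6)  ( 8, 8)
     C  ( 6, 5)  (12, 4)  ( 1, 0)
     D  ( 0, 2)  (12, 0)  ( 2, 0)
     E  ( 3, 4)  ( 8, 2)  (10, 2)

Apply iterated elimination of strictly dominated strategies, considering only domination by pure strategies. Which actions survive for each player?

Remaining: P1:{B,E} P2:{P,R}

P2 drop Q (P beats it: A:3>2 B:7>6 C:5>4 D:2>0 E:4>2)
P1 drop A (B beats it: P:7>2 R:8>2)
P1 drop C (B beats it: P:7>6 R:8>1)
P1 drop D (B beats it: P:7>0 R:8>2)
P1→{B,E} P2→{P,R}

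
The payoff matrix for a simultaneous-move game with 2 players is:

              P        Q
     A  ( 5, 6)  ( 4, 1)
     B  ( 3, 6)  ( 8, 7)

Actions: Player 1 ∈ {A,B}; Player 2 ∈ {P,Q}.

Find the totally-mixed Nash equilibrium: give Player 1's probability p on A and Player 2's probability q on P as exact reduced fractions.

P1 indiff ⇒ q·5+(1-q)·4 = q·3+(1-q)·8 ⇒ q(2) = (1-q)(4) ⇒ q = 2/3
P2 indiff ⇒ p·6+(1-p)·6 = p·1+(1-p)·7 ⇒ p(5) = (1-p)(1) ⇒ p = 1/6

p=1/6, q=2/3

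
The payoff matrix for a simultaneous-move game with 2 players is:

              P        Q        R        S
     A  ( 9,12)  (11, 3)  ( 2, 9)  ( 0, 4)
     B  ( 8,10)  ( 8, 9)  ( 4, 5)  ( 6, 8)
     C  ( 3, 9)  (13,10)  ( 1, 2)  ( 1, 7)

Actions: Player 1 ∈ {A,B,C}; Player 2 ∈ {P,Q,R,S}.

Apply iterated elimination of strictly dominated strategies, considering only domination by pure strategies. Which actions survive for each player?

P2 drop R (P beats it: A:12>9 B:10>5 C:9>2)
P2 drop S (P beats it: A:12>4 B:10>8 C:9>7)
P1 drop B (A beats it: P:9>8 Q:11>8)
P1→{A,C} P2→{P,Q}

Remaining: P1:{A,C} P2:{P,Q}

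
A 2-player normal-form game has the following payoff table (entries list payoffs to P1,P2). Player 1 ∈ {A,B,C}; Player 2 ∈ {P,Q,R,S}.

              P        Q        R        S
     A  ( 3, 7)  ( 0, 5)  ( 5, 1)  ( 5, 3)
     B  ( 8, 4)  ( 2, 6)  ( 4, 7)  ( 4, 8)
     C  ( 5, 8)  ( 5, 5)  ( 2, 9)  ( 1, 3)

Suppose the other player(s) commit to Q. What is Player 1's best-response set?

P1 best: {C}

u_1(A vs Q) = 0
u_1(B vs Q) = 2
u_1(C vs Q) = 5
max payoff 5 at {C}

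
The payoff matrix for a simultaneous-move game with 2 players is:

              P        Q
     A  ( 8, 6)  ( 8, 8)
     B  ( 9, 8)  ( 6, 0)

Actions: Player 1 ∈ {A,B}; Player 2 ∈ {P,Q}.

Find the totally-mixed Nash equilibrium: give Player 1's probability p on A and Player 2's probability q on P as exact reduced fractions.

P1 indiff ⇒ q·8+(1-q)·8 = q·9+(1-q)·6 ⇒ q(-1) = (1-q)(-2) ⇒ q = 2/3
P2 indiff ⇒ p·6+(1-p)·8 = p·8+(1-p)·0 ⇒ p(-2) = (1-p)(-8) ⇒ p = 4/5

p=4/5, q=2/3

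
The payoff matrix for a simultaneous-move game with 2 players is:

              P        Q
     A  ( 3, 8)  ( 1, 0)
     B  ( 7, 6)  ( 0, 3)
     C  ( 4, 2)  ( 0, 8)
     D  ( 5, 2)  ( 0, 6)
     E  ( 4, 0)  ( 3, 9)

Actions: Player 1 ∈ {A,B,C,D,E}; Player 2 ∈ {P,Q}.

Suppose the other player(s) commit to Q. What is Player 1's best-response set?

argmax u_1 = {E}

u_1(A vs Q) = 1
u_1(B vs Q) = 0
u_1(C vs Q) = 0
u_1(D vs Q) = 0
u_1(E vs Q) = 3
max payoff 3 at {E}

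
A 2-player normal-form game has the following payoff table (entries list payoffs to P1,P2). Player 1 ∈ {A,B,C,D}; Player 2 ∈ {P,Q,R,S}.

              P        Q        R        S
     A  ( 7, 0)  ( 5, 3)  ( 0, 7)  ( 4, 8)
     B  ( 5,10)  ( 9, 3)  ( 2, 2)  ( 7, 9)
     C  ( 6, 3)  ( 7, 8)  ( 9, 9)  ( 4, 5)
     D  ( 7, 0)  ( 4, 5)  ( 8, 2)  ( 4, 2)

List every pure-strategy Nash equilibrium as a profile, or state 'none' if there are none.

(A,P): not NE [P2→S gives 8>0]
(A,Q): not NE [P1→B gives 9>5; P2→S gives 8>3]
(A,R): not NE [P1→C gives 9>0; P2→S gives 8>7]
(A,S): not NE [P1→B gives 7>4]
(B,P): not NE [P1→D gives 7>5]
(B,Q): not NE [P2→P gives 10>3]
(B,R): not NE [P1→C gives 9>2; P2→P gives 10>2]
(B,S): not NE [P2→P gives 10>9]
(C,P): not NE [P1→D gives 7>6; P2→R gives 9>3]
(C,Q): not NE [P1→B gives 9>7; P2→R gives 9>8]
(C,R): NE
(C,S): not NE [P1→B gives 7>4; P2→R gives 9>5]
(D,P): not NE [P2→Q gives 5>0]
(D,Q): not NE [P1→B gives 9>4]
(D,R): not NE [P1→C gives 9>8; P2→Q gives 5>2]
(D,S): not NE [P1→B gives 7>4; P2→Q gives 5>2]

Nash profiles: (C,R)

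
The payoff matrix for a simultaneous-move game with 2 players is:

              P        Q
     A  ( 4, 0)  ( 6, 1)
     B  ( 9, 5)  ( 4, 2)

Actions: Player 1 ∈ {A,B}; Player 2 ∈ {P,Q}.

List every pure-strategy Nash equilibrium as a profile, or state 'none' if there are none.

(A,P): not NE [P1→B gives 9>4; P2→Q gives 1>0]
(A,Q): NE
(B,P): NE
(B,Q): not NE [P1→A gives 6>4; P2→P gives 5>2]

NE set: (A,Q), (B,P)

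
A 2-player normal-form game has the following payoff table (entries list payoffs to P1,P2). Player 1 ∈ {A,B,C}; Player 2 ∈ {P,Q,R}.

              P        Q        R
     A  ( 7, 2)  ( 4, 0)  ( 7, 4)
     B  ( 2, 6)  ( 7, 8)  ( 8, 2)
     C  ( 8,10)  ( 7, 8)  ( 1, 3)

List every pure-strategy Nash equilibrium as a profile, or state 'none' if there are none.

Nash profiles: (B,Q), (C,P)

(A,P): not NE [P1→C gives 8>7; P2→R gives 4>2]
(A,Q): not NE [P1→C gives 7>4; P2→R gives 4>0]
(A,R): not NE [P1→B gives 8>7]
(B,P): not NE [P1→C gives 8>2; P2→Q gives 8>6]
(B,Q): NE
(B,R): not NE [P2→Q gives 8>2]
(C,P): NE
(C,Q): not NE [P2→P gives 10>8]
(C,R): not NE [P1→B gives 8>1; P2→P gives 10>3]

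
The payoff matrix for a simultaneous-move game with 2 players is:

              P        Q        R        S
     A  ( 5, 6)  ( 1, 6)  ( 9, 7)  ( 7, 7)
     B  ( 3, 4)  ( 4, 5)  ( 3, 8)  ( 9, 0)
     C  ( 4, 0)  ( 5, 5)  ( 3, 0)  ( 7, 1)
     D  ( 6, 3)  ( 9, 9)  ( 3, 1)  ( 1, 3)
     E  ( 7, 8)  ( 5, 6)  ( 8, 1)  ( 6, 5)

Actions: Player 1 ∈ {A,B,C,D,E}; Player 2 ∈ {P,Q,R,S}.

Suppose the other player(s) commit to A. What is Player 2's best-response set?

u_2(P vs A) = 6
u_2(Q vs A) = 6
u_2(R vs A) = 7
u_2(S vs A) = 7
max payoff 7 at {R,S}

P2 best: {R,S}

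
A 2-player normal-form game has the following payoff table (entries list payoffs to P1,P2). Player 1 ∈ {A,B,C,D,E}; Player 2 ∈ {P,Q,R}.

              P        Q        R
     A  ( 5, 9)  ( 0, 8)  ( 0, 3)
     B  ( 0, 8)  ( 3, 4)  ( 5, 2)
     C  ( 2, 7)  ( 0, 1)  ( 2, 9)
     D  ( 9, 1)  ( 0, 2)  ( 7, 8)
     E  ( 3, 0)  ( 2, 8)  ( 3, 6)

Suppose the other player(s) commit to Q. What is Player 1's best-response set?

u_1(A vs Q) = 0
u_1(B vs Q) = 3
u_1(C vs Q) = 0
u_1(D vs Q) = 0
u_1(E vs Q) = 2
max payoff 3 at {B}

P1 best: {B}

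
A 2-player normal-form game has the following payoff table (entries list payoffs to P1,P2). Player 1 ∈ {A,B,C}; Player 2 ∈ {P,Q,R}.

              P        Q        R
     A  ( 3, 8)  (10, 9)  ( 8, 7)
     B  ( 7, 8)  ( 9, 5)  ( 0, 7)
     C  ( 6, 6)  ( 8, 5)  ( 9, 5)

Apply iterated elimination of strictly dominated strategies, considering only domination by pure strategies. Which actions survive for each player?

IESDS → P1:{A,B} P2:{P,Q}

P2 drop R (P beats it: A:8>7 B:8>7 C:6>5)
P1 drop C (B beats it: P:7>6 Q:9>8)
P1→{A,B} P2→{P,Q}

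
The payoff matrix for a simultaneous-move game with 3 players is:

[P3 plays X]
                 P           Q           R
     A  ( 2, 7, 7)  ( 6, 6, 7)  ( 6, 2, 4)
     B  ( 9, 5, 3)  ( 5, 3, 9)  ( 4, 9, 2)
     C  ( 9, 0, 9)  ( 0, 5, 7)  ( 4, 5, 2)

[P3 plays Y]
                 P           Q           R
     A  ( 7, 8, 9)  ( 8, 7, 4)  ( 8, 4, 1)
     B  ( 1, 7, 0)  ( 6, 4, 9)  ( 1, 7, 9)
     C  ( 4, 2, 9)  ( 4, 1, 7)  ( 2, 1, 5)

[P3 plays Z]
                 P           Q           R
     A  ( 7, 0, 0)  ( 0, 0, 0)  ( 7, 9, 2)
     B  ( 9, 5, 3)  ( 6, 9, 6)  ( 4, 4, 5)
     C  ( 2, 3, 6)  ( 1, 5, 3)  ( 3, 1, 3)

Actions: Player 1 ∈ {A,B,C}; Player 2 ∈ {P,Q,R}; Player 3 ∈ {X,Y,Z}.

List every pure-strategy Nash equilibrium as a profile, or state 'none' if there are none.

(A,P,X): not NE [P1→C gives 9>2; P3→Y gives 9>7]
(A,P,Y): NE
(A,P,Z): not NE [P1→B gives 9>7; P2→R gives 9>0; P3→Y gives 9>0]
(A,Q,X): not NE [P2→P gives 7>6]
(A,Q,Y): not NE [P2→P gives 8>7; P3→X gives 7>4]
(A,Q,Z): not NE [P1→B gives 6>0; P2→R gives 9>0; P3→X gives 7>0]
(A,R,X): not NE [P2→P gives 7>2]
(A,R,Y): not NE [P2→P gives 8>4; P3→X gives 4>1]
(A,R,Z): not NE [P3→X gives 4>2]
(B,P,X): not NE [P2→R gives 9>5]
(B,P,Y): not NE [P1→A gives 7>1; P3→Z gives 3>0]
(B,P,Z): not NE [P2→Q gives 9>5]
(B,Q,X): not NE [P1→A gives 6>5; P2→R gives 9>3]
(B,Q,Y): not NE [P1→A gives 8>6; P2→R gives 7>4]
(B,Q,Z): not NE [P3→Y gives 9>6]
(B,R,X): not NE [P1→A gives 6>4; P3→Y gives 9>2]
(B,R,Y): not NE [P1→A gives 8>1]
(B,R,Z): not NE [P1→A gives 7>4; P2→Q gives 9>4; P3→Y gives 9>5]
(C,P,X): not NE [P2→R gives 5>0]
(C,P,Y): not NE [P1→A gives 7>4]
(C,P,Z): not NE [P1→B gives 9>2; P2→Q gives 5>3; P3→Y gives 9>6]
(C,Q,X): not NE [P1→A gives 6>0]
(C,Q,Y): not NE [P1→A gives 8>4; P2→P gives 2>1]
(C,Q,Z): not NE [P1→B gives 6>1; P3→Y gives 7>3]
(C,R,X): not NE [P1→A gives 6>4; P3→Y gives 5>2]
(C,R,Y): not NE [P1→A gives 8>2; P2→P gives 2>1]
(C,R,Z): not NE [P1→A gives 7>3; P2→Q gives 5>1; P3→Y gives 5>3]

NE set: (A,P,Y)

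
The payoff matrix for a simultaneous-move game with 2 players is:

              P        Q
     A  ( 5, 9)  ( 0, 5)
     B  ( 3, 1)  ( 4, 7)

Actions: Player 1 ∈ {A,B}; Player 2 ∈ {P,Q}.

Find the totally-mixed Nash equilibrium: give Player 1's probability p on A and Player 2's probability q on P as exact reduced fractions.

P1 indiff ⇒ q·5+(1-q)·0 = q·3+(1-q)·4 ⇒ q(2) = (1-q)(4) ⇒ q = 2/3
P2 indiff ⇒ p·9+(1-p)·1 = p·5+(1-p)·7 ⇒ p(4) = (1-p)(6) ⇒ p = 3/5

p=3/5, q=2/3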